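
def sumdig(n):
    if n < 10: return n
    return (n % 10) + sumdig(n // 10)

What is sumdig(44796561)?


sumdig(44796561) = 1 + sumdig(4479656)
sumdig(4479656) = 6 + sumdig(447965)
sumdig(447965) = 5 + sumdig(44796)
sumdig(44796) = 6 + sumdig(4479)
sumdig(4479) = 9 + sumdig(447)
sumdig(447) = 7 + sumdig(44)
sumdig(44) = 4 + sumdig(4)
sumdig(4) = 4  (base case)
Total: 1 + 6 + 5 + 6 + 9 + 7 + 4 + 4 = 42

42


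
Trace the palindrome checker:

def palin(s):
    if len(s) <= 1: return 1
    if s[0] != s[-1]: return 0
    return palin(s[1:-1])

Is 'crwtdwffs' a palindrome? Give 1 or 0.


palin('crwtdwffs'): s[0]='c' != s[-1]='s' -> return 0
Result: 0 (not a palindrome)

0


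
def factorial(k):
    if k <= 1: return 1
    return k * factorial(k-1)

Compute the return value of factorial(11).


factorial(11)
= 11 * factorial(10)
= 11 * 10 * factorial(9)
= 11 * 10 * 9 * factorial(8)
= 11 * 10 * 9 * 8 * factorial(7)
= 11 * 10 * 9 * 8 * 7 * factorial(6)
= 11 * 10 * 9 * 8 * 7 * 6 * factorial(5)
= 11 * 10 * 9 * 8 * 7 * 6 * 5 * factorial(4)
= 11 * 10 * 9 * 8 * 7 * 6 * 5 * 4 * factorial(3)
= 11 * 10 * 9 * 8 * 7 * 6 * 5 * 4 * 3 * factorial(2)
= 11 * 10 * 9 * 8 * 7 * 6 * 5 * 4 * 3 * 2 * factorial(1)
= 11 * 10 * 9 * 8 * 7 * 6 * 5 * 4 * 3 * 2 * 1
= 39916800

39916800


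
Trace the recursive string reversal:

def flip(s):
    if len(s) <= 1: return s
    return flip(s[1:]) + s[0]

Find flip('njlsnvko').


flip('njlsnvko') = flip('jlsnvko') + 'n'
flip('jlsnvko') = flip('lsnvko') + 'j'
flip('lsnvko') = flip('snvko') + 'l'
flip('snvko') = flip('nvko') + 's'
flip('nvko') = flip('vko') + 'n'
flip('vko') = flip('ko') + 'v'
flip('ko') = flip('o') + 'k'
flip('o') = 'o'  (base case)
Concatenating: 'o' + 'k' + 'v' + 'n' + 's' + 'l' + 'j' + 'n' = 'okvnsljn'

okvnsljn


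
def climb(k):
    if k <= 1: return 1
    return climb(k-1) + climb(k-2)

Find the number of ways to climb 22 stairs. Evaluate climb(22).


Building up from base cases:
climb(0) = 1
climb(1) = 1
climb(2) = climb(1) + climb(0) = 1 + 1 = 2
climb(3) = climb(2) + climb(1) = 2 + 1 = 3
climb(4) = climb(3) + climb(2) = 3 + 2 = 5
climb(5) = climb(4) + climb(3) = 5 + 3 = 8
climb(6) = climb(5) + climb(4) = 8 + 5 = 13
climb(7) = climb(6) + climb(5) = 13 + 8 = 21
climb(8) = climb(7) + climb(6) = 21 + 13 = 34
climb(9) = climb(8) + climb(7) = 34 + 21 = 55
climb(10) = climb(9) + climb(8) = 55 + 34 = 89
climb(11) = climb(10) + climb(9) = 89 + 55 = 144
climb(12) = climb(11) + climb(10) = 144 + 89 = 233
climb(13) = climb(12) + climb(11) = 233 + 144 = 377
climb(14) = climb(13) + climb(12) = 377 + 233 = 610
climb(15) = climb(14) + climb(13) = 610 + 377 = 987
climb(16) = climb(15) + climb(14) = 987 + 610 = 1597
climb(17) = climb(16) + climb(15) = 1597 + 987 = 2584
climb(18) = climb(17) + climb(16) = 2584 + 1597 = 4181
climb(19) = climb(18) + climb(17) = 4181 + 2584 = 6765
climb(20) = climb(19) + climb(18) = 6765 + 4181 = 10946
climb(21) = climb(20) + climb(19) = 10946 + 6765 = 17711
climb(22) = climb(21) + climb(20) = 17711 + 10946 = 28657

28657


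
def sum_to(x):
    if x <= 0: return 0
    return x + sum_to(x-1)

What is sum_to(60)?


sum_to(60)
= 60 + 59 + 58 + 57 + 56 + 55 + 54 + 53 + 52 + 51 + 50 + 49 + 48 + 47 + 46 + 45 + 44 + 43 + 42 + 41 + 40 + 39 + 38 + 37 + 36 + 35 + 34 + 33 + 32 + 31 + 30 + 29 + 28 + 27 + 26 + 25 + 24 + 23 + 22 + 21 + 20 + 19 + 18 + 17 + 16 + 15 + 14 + 13 + 12 + 11 + 10 + 9 + 8 + 7 + 6 + 5 + 4 + 3 + 2 + 1 + sum_to(0)
= 60 + 59 + 58 + 57 + 56 + 55 + 54 + 53 + 52 + 51 + 50 + 49 + 48 + 47 + 46 + 45 + 44 + 43 + 42 + 41 + 40 + 39 + 38 + 37 + 36 + 35 + 34 + 33 + 32 + 31 + 30 + 29 + 28 + 27 + 26 + 25 + 24 + 23 + 22 + 21 + 20 + 19 + 18 + 17 + 16 + 15 + 14 + 13 + 12 + 11 + 10 + 9 + 8 + 7 + 6 + 5 + 4 + 3 + 2 + 1 + 0
= 1830

1830


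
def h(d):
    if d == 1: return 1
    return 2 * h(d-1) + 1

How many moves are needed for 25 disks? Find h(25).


h(25) = 2 * h(24) + 1
h(24) = 2 * h(23) + 1
h(23) = 2 * h(22) + 1
h(22) = 2 * h(21) + 1
h(21) = 2 * h(20) + 1
h(20) = 2 * h(19) + 1
h(19) = 2 * h(18) + 1
h(18) = 2 * h(17) + 1
h(17) = 2 * h(16) + 1
h(16) = 2 * h(15) + 1
h(15) = 2 * h(14) + 1
h(14) = 2 * h(13) + 1
h(13) = 2 * h(12) + 1
h(12) = 2 * h(11) + 1
h(11) = 2 * h(10) + 1
h(10) = 2 * h(9) + 1
h(9) = 2 * h(8) + 1
h(8) = 2 * h(7) + 1
h(7) = 2 * h(6) + 1
h(6) = 2 * h(5) + 1
h(5) = 2 * h(4) + 1
h(4) = 2 * h(3) + 1
h(3) = 2 * h(2) + 1
h(2) = 2 * h(1) + 1
h(1) = 1  (base case)
h(2) = 2 * 1 + 1 = 3
h(3) = 2 * 3 + 1 = 7
h(4) = 2 * 7 + 1 = 15
h(5) = 2 * 15 + 1 = 31
h(6) = 2 * 31 + 1 = 63
h(7) = 2 * 63 + 1 = 127
h(8) = 2 * 127 + 1 = 255
h(9) = 2 * 255 + 1 = 511
h(10) = 2 * 511 + 1 = 1023
h(11) = 2 * 1023 + 1 = 2047
h(12) = 2 * 2047 + 1 = 4095
h(13) = 2 * 4095 + 1 = 8191
h(14) = 2 * 8191 + 1 = 16383
h(15) = 2 * 16383 + 1 = 32767
h(16) = 2 * 32767 + 1 = 65535
h(17) = 2 * 65535 + 1 = 131071
h(18) = 2 * 131071 + 1 = 262143
h(19) = 2 * 262143 + 1 = 524287
h(20) = 2 * 524287 + 1 = 1048575
h(21) = 2 * 1048575 + 1 = 2097151
h(22) = 2 * 2097151 + 1 = 4194303
h(23) = 2 * 4194303 + 1 = 8388607
h(24) = 2 * 8388607 + 1 = 16777215
h(25) = 2 * 16777215 + 1 = 33554431

33554431


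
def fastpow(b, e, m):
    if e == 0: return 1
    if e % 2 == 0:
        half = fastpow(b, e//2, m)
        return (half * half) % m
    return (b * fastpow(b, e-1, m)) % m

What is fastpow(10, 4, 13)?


fastpow(10, 4, 13): e is even, compute fastpow(10, 2, 13)
  fastpow(10, 2, 13): e is even, compute fastpow(10, 1, 13)
    fastpow(10, 1, 13): e is odd, compute fastpow(10, 0, 13)
      fastpow(10, 0, 13) = 1
    (10 * 1) % 13 = 10
  half=10, (10*10) % 13 = 9
half=9, (9*9) % 13 = 3

3


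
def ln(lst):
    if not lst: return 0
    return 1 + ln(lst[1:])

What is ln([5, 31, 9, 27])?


ln([5, 31, 9, 27]) = 1 + ln([31, 9, 27])
ln([31, 9, 27]) = 1 + ln([9, 27])
ln([9, 27]) = 1 + ln([27])
ln([27]) = 1 + ln([])
ln([]) = 0  (base case)
Unwinding: 1 + 1 + 1 + 1 + 0 = 4

4


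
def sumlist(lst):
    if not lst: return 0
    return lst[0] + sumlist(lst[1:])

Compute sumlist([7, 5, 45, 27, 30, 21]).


sumlist([7, 5, 45, 27, 30, 21]) = 7 + sumlist([5, 45, 27, 30, 21])
sumlist([5, 45, 27, 30, 21]) = 5 + sumlist([45, 27, 30, 21])
sumlist([45, 27, 30, 21]) = 45 + sumlist([27, 30, 21])
sumlist([27, 30, 21]) = 27 + sumlist([30, 21])
sumlist([30, 21]) = 30 + sumlist([21])
sumlist([21]) = 21 + sumlist([])
sumlist([]) = 0  (base case)
Total: 7 + 5 + 45 + 27 + 30 + 21 + 0 = 135

135


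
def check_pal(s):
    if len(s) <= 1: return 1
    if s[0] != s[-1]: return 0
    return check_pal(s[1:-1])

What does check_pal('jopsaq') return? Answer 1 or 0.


check_pal('jopsaq'): s[0]='j' != s[-1]='q' -> return 0
Result: 0 (not a palindrome)

0


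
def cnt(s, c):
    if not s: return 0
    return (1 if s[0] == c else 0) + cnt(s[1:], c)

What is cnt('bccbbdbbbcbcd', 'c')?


s[0]='b' != 'c' -> 0
s[0]='c' == 'c' -> 1
s[0]='c' == 'c' -> 1
s[0]='b' != 'c' -> 0
s[0]='b' != 'c' -> 0
s[0]='d' != 'c' -> 0
s[0]='b' != 'c' -> 0
s[0]='b' != 'c' -> 0
s[0]='b' != 'c' -> 0
s[0]='c' == 'c' -> 1
s[0]='b' != 'c' -> 0
s[0]='c' == 'c' -> 1
s[0]='d' != 'c' -> 0
Sum: 0 + 1 + 1 + 0 + 0 + 0 + 0 + 0 + 0 + 1 + 0 + 1 + 0 = 4

4


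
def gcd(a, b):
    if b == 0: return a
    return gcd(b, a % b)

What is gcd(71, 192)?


gcd(71, 192) = gcd(192, 71)
gcd(192, 71) = gcd(71, 50)
gcd(71, 50) = gcd(50, 21)
gcd(50, 21) = gcd(21, 8)
gcd(21, 8) = gcd(8, 5)
gcd(8, 5) = gcd(5, 3)
gcd(5, 3) = gcd(3, 2)
gcd(3, 2) = gcd(2, 1)
gcd(2, 1) = gcd(1, 0)
gcd(1, 0) = 1  (base case)

1


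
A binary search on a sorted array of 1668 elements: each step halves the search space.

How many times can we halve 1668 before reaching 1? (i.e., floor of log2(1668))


1668 / 2 = 834
834 / 2 = 417
417 / 2 = 208
208 / 2 = 104
104 / 2 = 52
52 / 2 = 26
26 / 2 = 13
13 / 2 = 6
6 / 2 = 3
3 / 2 = 1
Reached 1 after 10 halvings

10


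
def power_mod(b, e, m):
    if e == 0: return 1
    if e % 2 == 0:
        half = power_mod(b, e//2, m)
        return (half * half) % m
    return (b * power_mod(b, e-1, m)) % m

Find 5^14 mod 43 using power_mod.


power_mod(5, 14, 43): e is even, compute power_mod(5, 7, 43)
  power_mod(5, 7, 43): e is odd, compute power_mod(5, 6, 43)
    power_mod(5, 6, 43): e is even, compute power_mod(5, 3, 43)
      power_mod(5, 3, 43): e is odd, compute power_mod(5, 2, 43)
        power_mod(5, 2, 43): e is even, compute power_mod(5, 1, 43)
          power_mod(5, 1, 43): e is odd, compute power_mod(5, 0, 43)
          power_mod(5, 0, 43) = 1
          (5 * 1) % 43 = 5
        half=5, (5*5) % 43 = 25
      (5 * 25) % 43 = 39
    half=39, (39*39) % 43 = 16
  (5 * 16) % 43 = 37
half=37, (37*37) % 43 = 36

36


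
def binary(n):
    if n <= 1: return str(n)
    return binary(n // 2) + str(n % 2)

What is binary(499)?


binary(499) = binary(249) + '1'
binary(249) = binary(124) + '1'
binary(124) = binary(62) + '0'
binary(62) = binary(31) + '0'
binary(31) = binary(15) + '1'
binary(15) = binary(7) + '1'
binary(7) = binary(3) + '1'
binary(3) = binary(1) + '1'
binary(1) = '1'  (base case)
Concatenating: '1' + '1' + '1' + '1' + '1' + '0' + '0' + '1' + '1' = '111110011'

111110011


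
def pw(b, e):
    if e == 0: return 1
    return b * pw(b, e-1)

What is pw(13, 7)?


pw(13, 7)
= 13 * pw(13, 6)
= 13 * 13 * pw(13, 5)
= 13 * 13 * 13 * pw(13, 4)
= 13 * 13 * 13 * 13 * pw(13, 3)
= 13 * 13 * 13 * 13 * 13 * pw(13, 2)
= 13 * 13 * 13 * 13 * 13 * 13 * pw(13, 1)
= 13 * 13 * 13 * 13 * 13 * 13 * 13 * pw(13, 0)
= 13 * 13 * 13 * 13 * 13 * 13 * 13 * 1
= 62748517

62748517


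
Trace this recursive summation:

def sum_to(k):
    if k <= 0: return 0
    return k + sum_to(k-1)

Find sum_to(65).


sum_to(65)
= 65 + 64 + 63 + 62 + 61 + 60 + 59 + 58 + 57 + 56 + 55 + 54 + 53 + 52 + 51 + 50 + 49 + 48 + 47 + 46 + 45 + 44 + 43 + 42 + 41 + 40 + 39 + 38 + 37 + 36 + 35 + 34 + 33 + 32 + 31 + 30 + 29 + 28 + 27 + 26 + 25 + 24 + 23 + 22 + 21 + 20 + 19 + 18 + 17 + 16 + 15 + 14 + 13 + 12 + 11 + 10 + 9 + 8 + 7 + 6 + 5 + 4 + 3 + 2 + 1 + sum_to(0)
= 65 + 64 + 63 + 62 + 61 + 60 + 59 + 58 + 57 + 56 + 55 + 54 + 53 + 52 + 51 + 50 + 49 + 48 + 47 + 46 + 45 + 44 + 43 + 42 + 41 + 40 + 39 + 38 + 37 + 36 + 35 + 34 + 33 + 32 + 31 + 30 + 29 + 28 + 27 + 26 + 25 + 24 + 23 + 22 + 21 + 20 + 19 + 18 + 17 + 16 + 15 + 14 + 13 + 12 + 11 + 10 + 9 + 8 + 7 + 6 + 5 + 4 + 3 + 2 + 1 + 0
= 2145

2145


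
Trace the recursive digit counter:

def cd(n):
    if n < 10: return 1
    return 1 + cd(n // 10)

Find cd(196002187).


cd(196002187) = 1 + cd(19600218)
cd(19600218) = 1 + cd(1960021)
cd(1960021) = 1 + cd(196002)
cd(196002) = 1 + cd(19600)
cd(19600) = 1 + cd(1960)
cd(1960) = 1 + cd(196)
cd(196) = 1 + cd(19)
cd(19) = 1 + cd(1)
cd(1) = 1  (base case: 1 < 10)
Unwinding: 1 + 1 + 1 + 1 + 1 + 1 + 1 + 1 + 1 = 9

9


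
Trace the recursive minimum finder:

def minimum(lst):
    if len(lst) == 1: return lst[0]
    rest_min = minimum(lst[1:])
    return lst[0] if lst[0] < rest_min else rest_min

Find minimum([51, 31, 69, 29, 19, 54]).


minimum([51, 31, 69, 29, 19, 54]): compare 51 with minimum([31, 69, 29, 19, 54])
minimum([31, 69, 29, 19, 54]): compare 31 with minimum([69, 29, 19, 54])
minimum([69, 29, 19, 54]): compare 69 with minimum([29, 19, 54])
minimum([29, 19, 54]): compare 29 with minimum([19, 54])
minimum([19, 54]): compare 19 with minimum([54])
minimum([54]) = 54  (base case)
Compare 19 with 54 -> 19
Compare 29 with 19 -> 19
Compare 69 with 19 -> 19
Compare 31 with 19 -> 19
Compare 51 with 19 -> 19

19


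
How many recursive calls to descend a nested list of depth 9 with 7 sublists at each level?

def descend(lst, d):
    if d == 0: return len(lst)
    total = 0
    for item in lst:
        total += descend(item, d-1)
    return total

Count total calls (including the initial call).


At depth 0 (root): 1 call
At depth 1: each of 1 parents calls descend on 7 children = 7 calls
At depth 2: each of 7 parents calls descend on 7 children = 49 calls
At depth 3: each of 49 parents calls descend on 7 children = 343 calls
At depth 4: each of 343 parents calls descend on 7 children = 2401 calls
At depth 5: each of 2401 parents calls descend on 7 children = 16807 calls
At depth 6: each of 16807 parents calls descend on 7 children = 117649 calls
At depth 7: each of 117649 parents calls descend on 7 children = 823543 calls
At depth 8: each of 823543 parents calls descend on 7 children = 5764801 calls
At depth 9: each of 5764801 parents calls descend on 7 children = 40353607 calls
Total: 1 + 7 + 49 + 343 + 2401 + 16807 + 117649 + 823543 + 5764801 + 40353607 = 47079208

47079208


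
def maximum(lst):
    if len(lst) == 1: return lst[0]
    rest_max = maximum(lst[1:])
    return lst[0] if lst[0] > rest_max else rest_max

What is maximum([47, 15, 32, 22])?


maximum([47, 15, 32, 22]): compare 47 with maximum([15, 32, 22])
maximum([15, 32, 22]): compare 15 with maximum([32, 22])
maximum([32, 22]): compare 32 with maximum([22])
maximum([22]) = 22  (base case)
Compare 32 with 22 -> 32
Compare 15 with 32 -> 32
Compare 47 with 32 -> 47

47


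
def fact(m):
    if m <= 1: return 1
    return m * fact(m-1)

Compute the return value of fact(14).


fact(14)
= 14 * fact(13)
= 14 * 13 * fact(12)
= 14 * 13 * 12 * fact(11)
= 14 * 13 * 12 * 11 * fact(10)
= 14 * 13 * 12 * 11 * 10 * fact(9)
= 14 * 13 * 12 * 11 * 10 * 9 * fact(8)
= 14 * 13 * 12 * 11 * 10 * 9 * 8 * fact(7)
= 14 * 13 * 12 * 11 * 10 * 9 * 8 * 7 * fact(6)
= 14 * 13 * 12 * 11 * 10 * 9 * 8 * 7 * 6 * fact(5)
= 14 * 13 * 12 * 11 * 10 * 9 * 8 * 7 * 6 * 5 * fact(4)
= 14 * 13 * 12 * 11 * 10 * 9 * 8 * 7 * 6 * 5 * 4 * fact(3)
= 14 * 13 * 12 * 11 * 10 * 9 * 8 * 7 * 6 * 5 * 4 * 3 * fact(2)
= 14 * 13 * 12 * 11 * 10 * 9 * 8 * 7 * 6 * 5 * 4 * 3 * 2 * fact(1)
= 14 * 13 * 12 * 11 * 10 * 9 * 8 * 7 * 6 * 5 * 4 * 3 * 2 * 1
= 87178291200

87178291200


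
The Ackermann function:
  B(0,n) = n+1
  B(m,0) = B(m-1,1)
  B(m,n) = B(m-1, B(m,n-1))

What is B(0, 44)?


B(0, 44) = 45
Result: B(0, 44) = 45

45


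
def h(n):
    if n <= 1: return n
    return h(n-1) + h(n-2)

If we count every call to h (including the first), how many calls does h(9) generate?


Let C(n) = total calls for h(n)
C(0) = 1, C(1) = 1
C(2) = 1 + C(1) + C(0) = 1 + 1 + 1 = 3
C(3) = 1 + C(2) + C(1) = 1 + 3 + 1 = 5
C(4) = 1 + C(3) + C(2) = 1 + 5 + 3 = 9
C(5) = 1 + C(4) + C(3) = 1 + 9 + 5 = 15
C(6) = 1 + C(5) + C(4) = 1 + 15 + 9 = 25
C(7) = 1 + C(6) + C(5) = 1 + 25 + 15 = 41
C(8) = 1 + C(7) + C(6) = 1 + 41 + 25 = 67
C(9) = 1 + C(8) + C(7) = 1 + 67 + 41 = 109

109


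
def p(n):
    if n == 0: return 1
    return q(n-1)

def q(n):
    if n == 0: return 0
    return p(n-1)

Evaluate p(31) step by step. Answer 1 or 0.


p(31) = q(30)
q(30) = p(29)
p(29) = q(28)
q(28) = p(27)
p(27) = q(26)
q(26) = p(25)
p(25) = q(24)
q(24) = p(23)
p(23) = q(22)
q(22) = p(21)
p(21) = q(20)
q(20) = p(19)
p(19) = q(18)
q(18) = p(17)
p(17) = q(16)
q(16) = p(15)
p(15) = q(14)
q(14) = p(13)
p(13) = q(12)
q(12) = p(11)
p(11) = q(10)
q(10) = p(9)
p(9) = q(8)
q(8) = p(7)
p(7) = q(6)
q(6) = p(5)
p(5) = q(4)
q(4) = p(3)
p(3) = q(2)
q(2) = p(1)
p(1) = q(0)
q(0) = 0  (base case)
Result: 0

0


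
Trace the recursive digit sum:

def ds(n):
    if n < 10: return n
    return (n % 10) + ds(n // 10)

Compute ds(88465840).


ds(88465840) = 0 + ds(8846584)
ds(8846584) = 4 + ds(884658)
ds(884658) = 8 + ds(88465)
ds(88465) = 5 + ds(8846)
ds(8846) = 6 + ds(884)
ds(884) = 4 + ds(88)
ds(88) = 8 + ds(8)
ds(8) = 8  (base case)
Total: 0 + 4 + 8 + 5 + 6 + 4 + 8 + 8 = 43

43


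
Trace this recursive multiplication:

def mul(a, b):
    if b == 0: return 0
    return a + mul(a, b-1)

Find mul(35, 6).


mul(35, 6) = 35 + mul(35, 5)
mul(35, 5) = 35 + mul(35, 4)
mul(35, 4) = 35 + mul(35, 3)
mul(35, 3) = 35 + mul(35, 2)
mul(35, 2) = 35 + mul(35, 1)
mul(35, 1) = 35 + mul(35, 0)
mul(35, 0) = 0  (base case)
Total: 35 + 35 + 35 + 35 + 35 + 35 + 0 = 210

210


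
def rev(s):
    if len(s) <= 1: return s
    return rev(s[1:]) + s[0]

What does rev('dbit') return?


rev('dbit') = rev('bit') + 'd'
rev('bit') = rev('it') + 'b'
rev('it') = rev('t') + 'i'
rev('t') = 't'  (base case)
Concatenating: 't' + 'i' + 'b' + 'd' = 'tibd'

tibd


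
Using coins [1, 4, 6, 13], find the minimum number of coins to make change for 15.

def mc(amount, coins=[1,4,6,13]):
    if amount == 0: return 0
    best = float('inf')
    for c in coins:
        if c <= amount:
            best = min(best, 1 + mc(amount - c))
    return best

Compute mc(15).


Building up with DP:
mc(0) = 0
mc(1) = min(1+mc(0)=1+0=1) = 1
mc(2) = min(1+mc(1)=1+1=2) = 2
mc(3) = min(1+mc(2)=1+2=3) = 3
mc(4) = min(1+mc(3)=1+3=4, 1+mc(0)=1+0=1) = 1
mc(5) = min(1+mc(4)=1+1=2, 1+mc(1)=1+1=2) = 2
mc(6) = min(1+mc(5)=1+2=3, 1+mc(2)=1+2=3, 1+mc(0)=1+0=1) = 1
mc(7) = min(1+mc(6)=1+1=2, 1+mc(3)=1+3=4, 1+mc(1)=1+1=2) = 2
mc(8) = min(1+mc(7)=1+2=3, 1+mc(4)=1+1=2, 1+mc(2)=1+2=3) = 2
mc(9) = min(1+mc(8)=1+2=3, 1+mc(5)=1+2=3, 1+mc(3)=1+3=4) = 3
mc(10) = min(1+mc(9)=1+3=4, 1+mc(6)=1+1=2, 1+mc(4)=1+1=2) = 2
mc(11) = min(1+mc(10)=1+2=3, 1+mc(7)=1+2=3, 1+mc(5)=1+2=3) = 3
mc(12) = min(1+mc(11)=1+3=4, 1+mc(8)=1+2=3, 1+mc(6)=1+1=2) = 2
mc(13) = min(1+mc(12)=1+2=3, 1+mc(9)=1+3=4, 1+mc(7)=1+2=3, 1+mc(0)=1+0=1) = 1
mc(14) = min(1+mc(13)=1+1=2, 1+mc(10)=1+2=3, 1+mc(8)=1+2=3, 1+mc(1)=1+1=2) = 2
mc(15) = min(1+mc(14)=1+2=3, 1+mc(11)=1+3=4, 1+mc(9)=1+3=4, 1+mc(2)=1+2=3) = 3

3


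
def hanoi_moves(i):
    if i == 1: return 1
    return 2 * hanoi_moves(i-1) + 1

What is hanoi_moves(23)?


hanoi_moves(23) = 2 * hanoi_moves(22) + 1
hanoi_moves(22) = 2 * hanoi_moves(21) + 1
hanoi_moves(21) = 2 * hanoi_moves(20) + 1
hanoi_moves(20) = 2 * hanoi_moves(19) + 1
hanoi_moves(19) = 2 * hanoi_moves(18) + 1
hanoi_moves(18) = 2 * hanoi_moves(17) + 1
hanoi_moves(17) = 2 * hanoi_moves(16) + 1
hanoi_moves(16) = 2 * hanoi_moves(15) + 1
hanoi_moves(15) = 2 * hanoi_moves(14) + 1
hanoi_moves(14) = 2 * hanoi_moves(13) + 1
hanoi_moves(13) = 2 * hanoi_moves(12) + 1
hanoi_moves(12) = 2 * hanoi_moves(11) + 1
hanoi_moves(11) = 2 * hanoi_moves(10) + 1
hanoi_moves(10) = 2 * hanoi_moves(9) + 1
hanoi_moves(9) = 2 * hanoi_moves(8) + 1
hanoi_moves(8) = 2 * hanoi_moves(7) + 1
hanoi_moves(7) = 2 * hanoi_moves(6) + 1
hanoi_moves(6) = 2 * hanoi_moves(5) + 1
hanoi_moves(5) = 2 * hanoi_moves(4) + 1
hanoi_moves(4) = 2 * hanoi_moves(3) + 1
hanoi_moves(3) = 2 * hanoi_moves(2) + 1
hanoi_moves(2) = 2 * hanoi_moves(1) + 1
hanoi_moves(1) = 1  (base case)
hanoi_moves(2) = 2 * 1 + 1 = 3
hanoi_moves(3) = 2 * 3 + 1 = 7
hanoi_moves(4) = 2 * 7 + 1 = 15
hanoi_moves(5) = 2 * 15 + 1 = 31
hanoi_moves(6) = 2 * 31 + 1 = 63
hanoi_moves(7) = 2 * 63 + 1 = 127
hanoi_moves(8) = 2 * 127 + 1 = 255
hanoi_moves(9) = 2 * 255 + 1 = 511
hanoi_moves(10) = 2 * 511 + 1 = 1023
hanoi_moves(11) = 2 * 1023 + 1 = 2047
hanoi_moves(12) = 2 * 2047 + 1 = 4095
hanoi_moves(13) = 2 * 4095 + 1 = 8191
hanoi_moves(14) = 2 * 8191 + 1 = 16383
hanoi_moves(15) = 2 * 16383 + 1 = 32767
hanoi_moves(16) = 2 * 32767 + 1 = 65535
hanoi_moves(17) = 2 * 65535 + 1 = 131071
hanoi_moves(18) = 2 * 131071 + 1 = 262143
hanoi_moves(19) = 2 * 262143 + 1 = 524287
hanoi_moves(20) = 2 * 524287 + 1 = 1048575
hanoi_moves(21) = 2 * 1048575 + 1 = 2097151
hanoi_moves(22) = 2 * 2097151 + 1 = 4194303
hanoi_moves(23) = 2 * 4194303 + 1 = 8388607

8388607


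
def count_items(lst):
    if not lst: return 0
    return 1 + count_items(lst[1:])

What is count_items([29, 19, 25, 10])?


count_items([29, 19, 25, 10]) = 1 + count_items([19, 25, 10])
count_items([19, 25, 10]) = 1 + count_items([25, 10])
count_items([25, 10]) = 1 + count_items([10])
count_items([10]) = 1 + count_items([])
count_items([]) = 0  (base case)
Unwinding: 1 + 1 + 1 + 1 + 0 = 4

4


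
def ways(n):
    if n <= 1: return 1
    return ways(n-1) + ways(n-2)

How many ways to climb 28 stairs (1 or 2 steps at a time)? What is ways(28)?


Building up from base cases:
ways(0) = 1
ways(1) = 1
ways(2) = ways(1) + ways(0) = 1 + 1 = 2
ways(3) = ways(2) + ways(1) = 2 + 1 = 3
ways(4) = ways(3) + ways(2) = 3 + 2 = 5
ways(5) = ways(4) + ways(3) = 5 + 3 = 8
ways(6) = ways(5) + ways(4) = 8 + 5 = 13
ways(7) = ways(6) + ways(5) = 13 + 8 = 21
ways(8) = ways(7) + ways(6) = 21 + 13 = 34
ways(9) = ways(8) + ways(7) = 34 + 21 = 55
ways(10) = ways(9) + ways(8) = 55 + 34 = 89
ways(11) = ways(10) + ways(9) = 89 + 55 = 144
ways(12) = ways(11) + ways(10) = 144 + 89 = 233
ways(13) = ways(12) + ways(11) = 233 + 144 = 377
ways(14) = ways(13) + ways(12) = 377 + 233 = 610
ways(15) = ways(14) + ways(13) = 610 + 377 = 987
ways(16) = ways(15) + ways(14) = 987 + 610 = 1597
ways(17) = ways(16) + ways(15) = 1597 + 987 = 2584
ways(18) = ways(17) + ways(16) = 2584 + 1597 = 4181
ways(19) = ways(18) + ways(17) = 4181 + 2584 = 6765
ways(20) = ways(19) + ways(18) = 6765 + 4181 = 10946
ways(21) = ways(20) + ways(19) = 10946 + 6765 = 17711
ways(22) = ways(21) + ways(20) = 17711 + 10946 = 28657
ways(23) = ways(22) + ways(21) = 28657 + 17711 = 46368
ways(24) = ways(23) + ways(22) = 46368 + 28657 = 75025
ways(25) = ways(24) + ways(23) = 75025 + 46368 = 121393
ways(26) = ways(25) + ways(24) = 121393 + 75025 = 196418
ways(27) = ways(26) + ways(25) = 196418 + 121393 = 317811
ways(28) = ways(27) + ways(26) = 317811 + 196418 = 514229

514229


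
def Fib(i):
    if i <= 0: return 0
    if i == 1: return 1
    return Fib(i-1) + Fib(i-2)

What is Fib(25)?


Computing Fib(25) bottom-up:
Fib(0) = 0
Fib(1) = 1
Fib(2) = Fib(1) + Fib(0) = 1 + 0 = 1
Fib(3) = Fib(2) + Fib(1) = 1 + 1 = 2
Fib(4) = Fib(3) + Fib(2) = 2 + 1 = 3
Fib(5) = Fib(4) + Fib(3) = 3 + 2 = 5
Fib(6) = Fib(5) + Fib(4) = 5 + 3 = 8
Fib(7) = Fib(6) + Fib(5) = 8 + 5 = 13
Fib(8) = Fib(7) + Fib(6) = 13 + 8 = 21
Fib(9) = Fib(8) + Fib(7) = 21 + 13 = 34
Fib(10) = Fib(9) + Fib(8) = 34 + 21 = 55
Fib(11) = Fib(10) + Fib(9) = 55 + 34 = 89
Fib(12) = Fib(11) + Fib(10) = 89 + 55 = 144
Fib(13) = Fib(12) + Fib(11) = 144 + 89 = 233
Fib(14) = Fib(13) + Fib(12) = 233 + 144 = 377
Fib(15) = Fib(14) + Fib(13) = 377 + 233 = 610
Fib(16) = Fib(15) + Fib(14) = 610 + 377 = 987
Fib(17) = Fib(16) + Fib(15) = 987 + 610 = 1597
Fib(18) = Fib(17) + Fib(16) = 1597 + 987 = 2584
Fib(19) = Fib(18) + Fib(17) = 2584 + 1597 = 4181
Fib(20) = Fib(19) + Fib(18) = 4181 + 2584 = 6765
Fib(21) = Fib(20) + Fib(19) = 6765 + 4181 = 10946
Fib(22) = Fib(21) + Fib(20) = 10946 + 6765 = 17711
Fib(23) = Fib(22) + Fib(21) = 17711 + 10946 = 28657
Fib(24) = Fib(23) + Fib(22) = 28657 + 17711 = 46368
Fib(25) = Fib(24) + Fib(23) = 46368 + 28657 = 75025

75025


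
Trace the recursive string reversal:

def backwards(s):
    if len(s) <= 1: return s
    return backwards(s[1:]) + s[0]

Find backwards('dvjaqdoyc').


backwards('dvjaqdoyc') = backwards('vjaqdoyc') + 'd'
backwards('vjaqdoyc') = backwards('jaqdoyc') + 'v'
backwards('jaqdoyc') = backwards('aqdoyc') + 'j'
backwards('aqdoyc') = backwards('qdoyc') + 'a'
backwards('qdoyc') = backwards('doyc') + 'q'
backwards('doyc') = backwards('oyc') + 'd'
backwards('oyc') = backwards('yc') + 'o'
backwards('yc') = backwards('c') + 'y'
backwards('c') = 'c'  (base case)
Concatenating: 'c' + 'y' + 'o' + 'd' + 'q' + 'a' + 'j' + 'v' + 'd' = 'cyodqajvd'

cyodqajvd


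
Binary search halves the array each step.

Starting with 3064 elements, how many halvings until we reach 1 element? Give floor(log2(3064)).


3064 / 2 = 1532
1532 / 2 = 766
766 / 2 = 383
383 / 2 = 191
191 / 2 = 95
95 / 2 = 47
47 / 2 = 23
23 / 2 = 11
11 / 2 = 5
5 / 2 = 2
2 / 2 = 1
Reached 1 after 11 halvings

11


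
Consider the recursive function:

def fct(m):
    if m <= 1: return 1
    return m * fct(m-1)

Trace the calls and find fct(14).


fct(14)
= 14 * fct(13)
= 14 * 13 * fct(12)
= 14 * 13 * 12 * fct(11)
= 14 * 13 * 12 * 11 * fct(10)
= 14 * 13 * 12 * 11 * 10 * fct(9)
= 14 * 13 * 12 * 11 * 10 * 9 * fct(8)
= 14 * 13 * 12 * 11 * 10 * 9 * 8 * fct(7)
= 14 * 13 * 12 * 11 * 10 * 9 * 8 * 7 * fct(6)
= 14 * 13 * 12 * 11 * 10 * 9 * 8 * 7 * 6 * fct(5)
= 14 * 13 * 12 * 11 * 10 * 9 * 8 * 7 * 6 * 5 * fct(4)
= 14 * 13 * 12 * 11 * 10 * 9 * 8 * 7 * 6 * 5 * 4 * fct(3)
= 14 * 13 * 12 * 11 * 10 * 9 * 8 * 7 * 6 * 5 * 4 * 3 * fct(2)
= 14 * 13 * 12 * 11 * 10 * 9 * 8 * 7 * 6 * 5 * 4 * 3 * 2 * fct(1)
= 14 * 13 * 12 * 11 * 10 * 9 * 8 * 7 * 6 * 5 * 4 * 3 * 2 * 1
= 87178291200

87178291200


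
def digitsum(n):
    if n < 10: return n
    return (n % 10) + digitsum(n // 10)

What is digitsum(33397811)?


digitsum(33397811) = 1 + digitsum(3339781)
digitsum(3339781) = 1 + digitsum(333978)
digitsum(333978) = 8 + digitsum(33397)
digitsum(33397) = 7 + digitsum(3339)
digitsum(3339) = 9 + digitsum(333)
digitsum(333) = 3 + digitsum(33)
digitsum(33) = 3 + digitsum(3)
digitsum(3) = 3  (base case)
Total: 1 + 1 + 8 + 7 + 9 + 3 + 3 + 3 = 35

35


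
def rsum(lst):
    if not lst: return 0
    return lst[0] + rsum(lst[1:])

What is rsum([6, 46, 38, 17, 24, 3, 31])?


rsum([6, 46, 38, 17, 24, 3, 31]) = 6 + rsum([46, 38, 17, 24, 3, 31])
rsum([46, 38, 17, 24, 3, 31]) = 46 + rsum([38, 17, 24, 3, 31])
rsum([38, 17, 24, 3, 31]) = 38 + rsum([17, 24, 3, 31])
rsum([17, 24, 3, 31]) = 17 + rsum([24, 3, 31])
rsum([24, 3, 31]) = 24 + rsum([3, 31])
rsum([3, 31]) = 3 + rsum([31])
rsum([31]) = 31 + rsum([])
rsum([]) = 0  (base case)
Total: 6 + 46 + 38 + 17 + 24 + 3 + 31 + 0 = 165

165


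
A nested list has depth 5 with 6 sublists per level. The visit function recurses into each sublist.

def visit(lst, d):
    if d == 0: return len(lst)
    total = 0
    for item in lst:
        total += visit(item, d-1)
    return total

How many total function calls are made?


At depth 0 (root): 1 call
At depth 1: each of 1 parents calls visit on 6 children = 6 calls
At depth 2: each of 6 parents calls visit on 6 children = 36 calls
At depth 3: each of 36 parents calls visit on 6 children = 216 calls
At depth 4: each of 216 parents calls visit on 6 children = 1296 calls
At depth 5: each of 1296 parents calls visit on 6 children = 7776 calls
Total: 1 + 6 + 36 + 216 + 1296 + 7776 = 9331

9331


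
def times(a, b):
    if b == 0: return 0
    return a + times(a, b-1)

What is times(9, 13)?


times(9, 13) = 9 + times(9, 12)
times(9, 12) = 9 + times(9, 11)
times(9, 11) = 9 + times(9, 10)
times(9, 10) = 9 + times(9, 9)
times(9, 9) = 9 + times(9, 8)
times(9, 8) = 9 + times(9, 7)
times(9, 7) = 9 + times(9, 6)
times(9, 6) = 9 + times(9, 5)
times(9, 5) = 9 + times(9, 4)
times(9, 4) = 9 + times(9, 3)
times(9, 3) = 9 + times(9, 2)
times(9, 2) = 9 + times(9, 1)
times(9, 1) = 9 + times(9, 0)
times(9, 0) = 0  (base case)
Total: 9 + 9 + 9 + 9 + 9 + 9 + 9 + 9 + 9 + 9 + 9 + 9 + 9 + 0 = 117

117


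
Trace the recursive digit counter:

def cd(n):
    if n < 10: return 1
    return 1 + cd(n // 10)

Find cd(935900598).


cd(935900598) = 1 + cd(93590059)
cd(93590059) = 1 + cd(9359005)
cd(9359005) = 1 + cd(935900)
cd(935900) = 1 + cd(93590)
cd(93590) = 1 + cd(9359)
cd(9359) = 1 + cd(935)
cd(935) = 1 + cd(93)
cd(93) = 1 + cd(9)
cd(9) = 1  (base case: 9 < 10)
Unwinding: 1 + 1 + 1 + 1 + 1 + 1 + 1 + 1 + 1 = 9

9


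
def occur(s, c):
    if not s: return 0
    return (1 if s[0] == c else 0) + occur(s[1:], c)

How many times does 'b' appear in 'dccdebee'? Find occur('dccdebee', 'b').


s[0]='d' != 'b' -> 0
s[0]='c' != 'b' -> 0
s[0]='c' != 'b' -> 0
s[0]='d' != 'b' -> 0
s[0]='e' != 'b' -> 0
s[0]='b' == 'b' -> 1
s[0]='e' != 'b' -> 0
s[0]='e' != 'b' -> 0
Sum: 0 + 0 + 0 + 0 + 0 + 1 + 0 + 0 = 1

1


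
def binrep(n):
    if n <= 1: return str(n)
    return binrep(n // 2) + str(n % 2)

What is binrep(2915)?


binrep(2915) = binrep(1457) + '1'
binrep(1457) = binrep(728) + '1'
binrep(728) = binrep(364) + '0'
binrep(364) = binrep(182) + '0'
binrep(182) = binrep(91) + '0'
binrep(91) = binrep(45) + '1'
binrep(45) = binrep(22) + '1'
binrep(22) = binrep(11) + '0'
binrep(11) = binrep(5) + '1'
binrep(5) = binrep(2) + '1'
binrep(2) = binrep(1) + '0'
binrep(1) = '1'  (base case)
Concatenating: '1' + '0' + '1' + '1' + '0' + '1' + '1' + '0' + '0' + '0' + '1' + '1' = '101101100011'

101101100011


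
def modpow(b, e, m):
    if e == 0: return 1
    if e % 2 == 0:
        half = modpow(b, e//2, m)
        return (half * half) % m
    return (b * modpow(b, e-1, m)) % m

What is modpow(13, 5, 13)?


modpow(13, 5, 13): e is odd, compute modpow(13, 4, 13)
  modpow(13, 4, 13): e is even, compute modpow(13, 2, 13)
    modpow(13, 2, 13): e is even, compute modpow(13, 1, 13)
      modpow(13, 1, 13): e is odd, compute modpow(13, 0, 13)
        modpow(13, 0, 13) = 1
      (13 * 1) % 13 = 0
    half=0, (0*0) % 13 = 0
  half=0, (0*0) % 13 = 0
(13 * 0) % 13 = 0

0


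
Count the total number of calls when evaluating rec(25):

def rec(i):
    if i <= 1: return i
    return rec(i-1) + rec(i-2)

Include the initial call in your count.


Let C(n) = total calls for rec(n)
C(0) = 1, C(1) = 1
C(2) = 1 + C(1) + C(0) = 1 + 1 + 1 = 3
C(3) = 1 + C(2) + C(1) = 1 + 3 + 1 = 5
C(4) = 1 + C(3) + C(2) = 1 + 5 + 3 = 9
C(5) = 1 + C(4) + C(3) = 1 + 9 + 5 = 15
C(6) = 1 + C(5) + C(4) = 1 + 15 + 9 = 25
C(7) = 1 + C(6) + C(5) = 1 + 25 + 15 = 41
C(8) = 1 + C(7) + C(6) = 1 + 41 + 25 = 67
C(9) = 1 + C(8) + C(7) = 1 + 67 + 41 = 109
C(10) = 1 + C(9) + C(8) = 1 + 109 + 67 = 177
C(11) = 1 + C(10) + C(9) = 1 + 177 + 109 = 287
C(12) = 1 + C(11) + C(10) = 1 + 287 + 177 = 465
C(13) = 1 + C(12) + C(11) = 1 + 465 + 287 = 753
C(14) = 1 + C(13) + C(12) = 1 + 753 + 465 = 1219
C(15) = 1 + C(14) + C(13) = 1 + 1219 + 753 = 1973
C(16) = 1 + C(15) + C(14) = 1 + 1973 + 1219 = 3193
C(17) = 1 + C(16) + C(15) = 1 + 3193 + 1973 = 5167
C(18) = 1 + C(17) + C(16) = 1 + 5167 + 3193 = 8361
C(19) = 1 + C(18) + C(17) = 1 + 8361 + 5167 = 13529
C(20) = 1 + C(19) + C(18) = 1 + 13529 + 8361 = 21891
C(21) = 1 + C(20) + C(19) = 1 + 21891 + 13529 = 35421
C(22) = 1 + C(21) + C(20) = 1 + 35421 + 21891 = 57313
C(23) = 1 + C(22) + C(21) = 1 + 57313 + 35421 = 92735
C(24) = 1 + C(23) + C(22) = 1 + 92735 + 57313 = 150049
C(25) = 1 + C(24) + C(23) = 1 + 150049 + 92735 = 242785

242785


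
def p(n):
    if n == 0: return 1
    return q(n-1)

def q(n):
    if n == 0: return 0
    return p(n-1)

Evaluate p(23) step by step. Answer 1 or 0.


p(23) = q(22)
q(22) = p(21)
p(21) = q(20)
q(20) = p(19)
p(19) = q(18)
q(18) = p(17)
p(17) = q(16)
q(16) = p(15)
p(15) = q(14)
q(14) = p(13)
p(13) = q(12)
q(12) = p(11)
p(11) = q(10)
q(10) = p(9)
p(9) = q(8)
q(8) = p(7)
p(7) = q(6)
q(6) = p(5)
p(5) = q(4)
q(4) = p(3)
p(3) = q(2)
q(2) = p(1)
p(1) = q(0)
q(0) = 0  (base case)
Result: 0

0


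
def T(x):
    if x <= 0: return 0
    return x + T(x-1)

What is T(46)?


T(46)
= 46 + 45 + 44 + 43 + 42 + 41 + 40 + 39 + 38 + 37 + 36 + 35 + 34 + 33 + 32 + 31 + 30 + 29 + 28 + 27 + 26 + 25 + 24 + 23 + 22 + 21 + 20 + 19 + 18 + 17 + 16 + 15 + 14 + 13 + 12 + 11 + 10 + 9 + 8 + 7 + 6 + 5 + 4 + 3 + 2 + 1 + T(0)
= 46 + 45 + 44 + 43 + 42 + 41 + 40 + 39 + 38 + 37 + 36 + 35 + 34 + 33 + 32 + 31 + 30 + 29 + 28 + 27 + 26 + 25 + 24 + 23 + 22 + 21 + 20 + 19 + 18 + 17 + 16 + 15 + 14 + 13 + 12 + 11 + 10 + 9 + 8 + 7 + 6 + 5 + 4 + 3 + 2 + 1 + 0
= 1081

1081


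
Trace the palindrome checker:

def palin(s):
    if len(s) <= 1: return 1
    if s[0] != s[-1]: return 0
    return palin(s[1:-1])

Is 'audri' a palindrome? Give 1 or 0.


palin('audri'): s[0]='a' != s[-1]='i' -> return 0
Result: 0 (not a palindrome)

0


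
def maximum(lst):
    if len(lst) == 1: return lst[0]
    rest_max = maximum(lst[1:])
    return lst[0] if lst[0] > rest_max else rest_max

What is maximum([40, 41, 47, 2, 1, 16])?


maximum([40, 41, 47, 2, 1, 16]): compare 40 with maximum([41, 47, 2, 1, 16])
maximum([41, 47, 2, 1, 16]): compare 41 with maximum([47, 2, 1, 16])
maximum([47, 2, 1, 16]): compare 47 with maximum([2, 1, 16])
maximum([2, 1, 16]): compare 2 with maximum([1, 16])
maximum([1, 16]): compare 1 with maximum([16])
maximum([16]) = 16  (base case)
Compare 1 with 16 -> 16
Compare 2 with 16 -> 16
Compare 47 with 16 -> 47
Compare 41 with 47 -> 47
Compare 40 with 47 -> 47

47


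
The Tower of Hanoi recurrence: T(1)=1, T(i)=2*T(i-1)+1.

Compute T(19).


T(19) = 2 * T(18) + 1
T(18) = 2 * T(17) + 1
T(17) = 2 * T(16) + 1
T(16) = 2 * T(15) + 1
T(15) = 2 * T(14) + 1
T(14) = 2 * T(13) + 1
T(13) = 2 * T(12) + 1
T(12) = 2 * T(11) + 1
T(11) = 2 * T(10) + 1
T(10) = 2 * T(9) + 1
T(9) = 2 * T(8) + 1
T(8) = 2 * T(7) + 1
T(7) = 2 * T(6) + 1
T(6) = 2 * T(5) + 1
T(5) = 2 * T(4) + 1
T(4) = 2 * T(3) + 1
T(3) = 2 * T(2) + 1
T(2) = 2 * T(1) + 1
T(1) = 1  (base case)
T(2) = 2 * 1 + 1 = 3
T(3) = 2 * 3 + 1 = 7
T(4) = 2 * 7 + 1 = 15
T(5) = 2 * 15 + 1 = 31
T(6) = 2 * 31 + 1 = 63
T(7) = 2 * 63 + 1 = 127
T(8) = 2 * 127 + 1 = 255
T(9) = 2 * 255 + 1 = 511
T(10) = 2 * 511 + 1 = 1023
T(11) = 2 * 1023 + 1 = 2047
T(12) = 2 * 2047 + 1 = 4095
T(13) = 2 * 4095 + 1 = 8191
T(14) = 2 * 8191 + 1 = 16383
T(15) = 2 * 16383 + 1 = 32767
T(16) = 2 * 32767 + 1 = 65535
T(17) = 2 * 65535 + 1 = 131071
T(18) = 2 * 131071 + 1 = 262143
T(19) = 2 * 262143 + 1 = 524287

524287


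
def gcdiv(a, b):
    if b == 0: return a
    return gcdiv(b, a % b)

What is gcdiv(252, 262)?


gcdiv(252, 262) = gcdiv(262, 252)
gcdiv(262, 252) = gcdiv(252, 10)
gcdiv(252, 10) = gcdiv(10, 2)
gcdiv(10, 2) = gcdiv(2, 0)
gcdiv(2, 0) = 2  (base case)

2


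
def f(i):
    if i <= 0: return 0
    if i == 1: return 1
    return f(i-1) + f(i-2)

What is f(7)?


Computing f(7) bottom-up:
f(0) = 0
f(1) = 1
f(2) = f(1) + f(0) = 1 + 0 = 1
f(3) = f(2) + f(1) = 1 + 1 = 2
f(4) = f(3) + f(2) = 2 + 1 = 3
f(5) = f(4) + f(3) = 3 + 2 = 5
f(6) = f(5) + f(4) = 5 + 3 = 8
f(7) = f(6) + f(5) = 8 + 5 = 13

13


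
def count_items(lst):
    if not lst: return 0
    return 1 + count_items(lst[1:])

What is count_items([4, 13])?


count_items([4, 13]) = 1 + count_items([13])
count_items([13]) = 1 + count_items([])
count_items([]) = 0  (base case)
Unwinding: 1 + 1 + 0 = 2

2


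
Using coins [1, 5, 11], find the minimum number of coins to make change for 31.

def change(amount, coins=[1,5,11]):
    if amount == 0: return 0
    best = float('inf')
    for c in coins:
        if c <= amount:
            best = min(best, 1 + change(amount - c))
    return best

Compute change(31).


Building up with DP:
change(0) = 0
change(1) = min(1+change(0)=1+0=1) = 1
change(2) = min(1+change(1)=1+1=2) = 2
change(3) = min(1+change(2)=1+2=3) = 3
change(4) = min(1+change(3)=1+3=4) = 4
change(5) = min(1+change(4)=1+4=5, 1+change(0)=1+0=1) = 1
change(6) = min(1+change(5)=1+1=2, 1+change(1)=1+1=2) = 2
change(7) = min(1+change(6)=1+2=3, 1+change(2)=1+2=3) = 3
change(8) = min(1+change(7)=1+3=4, 1+change(3)=1+3=4) = 4
change(9) = min(1+change(8)=1+4=5, 1+change(4)=1+4=5) = 5
change(10) = min(1+change(9)=1+5=6, 1+change(5)=1+1=2) = 2
change(11) = min(1+change(10)=1+2=3, 1+change(6)=1+2=3, 1+change(0)=1+0=1) = 1
change(12) = min(1+change(11)=1+1=2, 1+change(7)=1+3=4, 1+change(1)=1+1=2) = 2
change(13) = min(1+change(12)=1+2=3, 1+change(8)=1+4=5, 1+change(2)=1+2=3) = 3
change(14) = min(1+change(13)=1+3=4, 1+change(9)=1+5=6, 1+change(3)=1+3=4) = 4
change(15) = min(1+change(14)=1+4=5, 1+change(10)=1+2=3, 1+change(4)=1+4=5) = 3
change(16) = min(1+change(15)=1+3=4, 1+change(11)=1+1=2, 1+change(5)=1+1=2) = 2
change(17) = min(1+change(16)=1+2=3, 1+change(12)=1+2=3, 1+change(6)=1+2=3) = 3
change(18) = min(1+change(17)=1+3=4, 1+change(13)=1+3=4, 1+change(7)=1+3=4) = 4
change(19) = min(1+change(18)=1+4=5, 1+change(14)=1+4=5, 1+change(8)=1+4=5) = 5
change(20) = min(1+change(19)=1+5=6, 1+change(15)=1+3=4, 1+change(9)=1+5=6) = 4
change(21) = min(1+change(20)=1+4=5, 1+change(16)=1+2=3, 1+change(10)=1+2=3) = 3
change(22) = min(1+change(21)=1+3=4, 1+change(17)=1+3=4, 1+change(11)=1+1=2) = 2
change(23) = min(1+change(22)=1+2=3, 1+change(18)=1+4=5, 1+change(12)=1+2=3) = 3
change(24) = min(1+change(23)=1+3=4, 1+change(19)=1+5=6, 1+change(13)=1+3=4) = 4
change(25) = min(1+change(24)=1+4=5, 1+change(20)=1+4=5, 1+change(14)=1+4=5) = 5
change(26) = min(1+change(25)=1+5=6, 1+change(21)=1+3=4, 1+change(15)=1+3=4) = 4
change(27) = min(1+change(26)=1+4=5, 1+change(22)=1+2=3, 1+change(16)=1+2=3) = 3
change(28) = min(1+change(27)=1+3=4, 1+change(23)=1+3=4, 1+change(17)=1+3=4) = 4
change(29) = min(1+change(28)=1+4=5, 1+change(24)=1+4=5, 1+change(18)=1+4=5) = 5
change(30) = min(1+change(29)=1+5=6, 1+change(25)=1+5=6, 1+change(19)=1+5=6) = 6
change(31) = min(1+change(30)=1+6=7, 1+change(26)=1+4=5, 1+change(20)=1+4=5) = 5

5


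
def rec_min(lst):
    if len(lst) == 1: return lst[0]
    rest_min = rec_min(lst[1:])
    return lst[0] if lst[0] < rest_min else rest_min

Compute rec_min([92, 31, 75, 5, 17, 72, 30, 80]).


rec_min([92, 31, 75, 5, 17, 72, 30, 80]): compare 92 with rec_min([31, 75, 5, 17, 72, 30, 80])
rec_min([31, 75, 5, 17, 72, 30, 80]): compare 31 with rec_min([75, 5, 17, 72, 30, 80])
rec_min([75, 5, 17, 72, 30, 80]): compare 75 with rec_min([5, 17, 72, 30, 80])
rec_min([5, 17, 72, 30, 80]): compare 5 with rec_min([17, 72, 30, 80])
rec_min([17, 72, 30, 80]): compare 17 with rec_min([72, 30, 80])
rec_min([72, 30, 80]): compare 72 with rec_min([30, 80])
rec_min([30, 80]): compare 30 with rec_min([80])
rec_min([80]) = 80  (base case)
Compare 30 with 80 -> 30
Compare 72 with 30 -> 30
Compare 17 with 30 -> 17
Compare 5 with 17 -> 5
Compare 75 with 5 -> 5
Compare 31 with 5 -> 5
Compare 92 with 5 -> 5

5


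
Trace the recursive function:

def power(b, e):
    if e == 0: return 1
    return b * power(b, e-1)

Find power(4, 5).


power(4, 5)
= 4 * power(4, 4)
= 4 * 4 * power(4, 3)
= 4 * 4 * 4 * power(4, 2)
= 4 * 4 * 4 * 4 * power(4, 1)
= 4 * 4 * 4 * 4 * 4 * power(4, 0)
= 4 * 4 * 4 * 4 * 4 * 1
= 1024

1024


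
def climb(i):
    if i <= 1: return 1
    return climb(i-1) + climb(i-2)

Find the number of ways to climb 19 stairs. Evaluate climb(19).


Building up from base cases:
climb(0) = 1
climb(1) = 1
climb(2) = climb(1) + climb(0) = 1 + 1 = 2
climb(3) = climb(2) + climb(1) = 2 + 1 = 3
climb(4) = climb(3) + climb(2) = 3 + 2 = 5
climb(5) = climb(4) + climb(3) = 5 + 3 = 8
climb(6) = climb(5) + climb(4) = 8 + 5 = 13
climb(7) = climb(6) + climb(5) = 13 + 8 = 21
climb(8) = climb(7) + climb(6) = 21 + 13 = 34
climb(9) = climb(8) + climb(7) = 34 + 21 = 55
climb(10) = climb(9) + climb(8) = 55 + 34 = 89
climb(11) = climb(10) + climb(9) = 89 + 55 = 144
climb(12) = climb(11) + climb(10) = 144 + 89 = 233
climb(13) = climb(12) + climb(11) = 233 + 144 = 377
climb(14) = climb(13) + climb(12) = 377 + 233 = 610
climb(15) = climb(14) + climb(13) = 610 + 377 = 987
climb(16) = climb(15) + climb(14) = 987 + 610 = 1597
climb(17) = climb(16) + climb(15) = 1597 + 987 = 2584
climb(18) = climb(17) + climb(16) = 2584 + 1597 = 4181
climb(19) = climb(18) + climb(17) = 4181 + 2584 = 6765

6765


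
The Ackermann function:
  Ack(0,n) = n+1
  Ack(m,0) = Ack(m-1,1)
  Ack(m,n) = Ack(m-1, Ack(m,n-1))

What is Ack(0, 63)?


Ack(0, 63) = 64
Result: Ack(0, 63) = 64

64


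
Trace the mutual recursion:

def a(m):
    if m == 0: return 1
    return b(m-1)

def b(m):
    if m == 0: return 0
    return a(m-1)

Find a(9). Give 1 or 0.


a(9) = b(8)
b(8) = a(7)
a(7) = b(6)
b(6) = a(5)
a(5) = b(4)
b(4) = a(3)
a(3) = b(2)
b(2) = a(1)
a(1) = b(0)
b(0) = 0  (base case)
Result: 0

0


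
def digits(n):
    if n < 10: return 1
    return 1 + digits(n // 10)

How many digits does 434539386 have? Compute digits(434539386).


digits(434539386) = 1 + digits(43453938)
digits(43453938) = 1 + digits(4345393)
digits(4345393) = 1 + digits(434539)
digits(434539) = 1 + digits(43453)
digits(43453) = 1 + digits(4345)
digits(4345) = 1 + digits(434)
digits(434) = 1 + digits(43)
digits(43) = 1 + digits(4)
digits(4) = 1  (base case: 4 < 10)
Unwinding: 1 + 1 + 1 + 1 + 1 + 1 + 1 + 1 + 1 = 9

9


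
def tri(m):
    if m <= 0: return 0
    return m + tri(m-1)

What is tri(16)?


tri(16)
= 16 + 15 + 14 + 13 + 12 + 11 + 10 + 9 + 8 + 7 + 6 + 5 + 4 + 3 + 2 + 1 + tri(0)
= 16 + 15 + 14 + 13 + 12 + 11 + 10 + 9 + 8 + 7 + 6 + 5 + 4 + 3 + 2 + 1 + 0
= 136

136


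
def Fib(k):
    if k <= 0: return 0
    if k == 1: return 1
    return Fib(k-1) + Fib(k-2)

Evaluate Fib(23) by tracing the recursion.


Computing Fib(23) bottom-up:
Fib(0) = 0
Fib(1) = 1
Fib(2) = Fib(1) + Fib(0) = 1 + 0 = 1
Fib(3) = Fib(2) + Fib(1) = 1 + 1 = 2
Fib(4) = Fib(3) + Fib(2) = 2 + 1 = 3
Fib(5) = Fib(4) + Fib(3) = 3 + 2 = 5
Fib(6) = Fib(5) + Fib(4) = 5 + 3 = 8
Fib(7) = Fib(6) + Fib(5) = 8 + 5 = 13
Fib(8) = Fib(7) + Fib(6) = 13 + 8 = 21
Fib(9) = Fib(8) + Fib(7) = 21 + 13 = 34
Fib(10) = Fib(9) + Fib(8) = 34 + 21 = 55
Fib(11) = Fib(10) + Fib(9) = 55 + 34 = 89
Fib(12) = Fib(11) + Fib(10) = 89 + 55 = 144
Fib(13) = Fib(12) + Fib(11) = 144 + 89 = 233
Fib(14) = Fib(13) + Fib(12) = 233 + 144 = 377
Fib(15) = Fib(14) + Fib(13) = 377 + 233 = 610
Fib(16) = Fib(15) + Fib(14) = 610 + 377 = 987
Fib(17) = Fib(16) + Fib(15) = 987 + 610 = 1597
Fib(18) = Fib(17) + Fib(16) = 1597 + 987 = 2584
Fib(19) = Fib(18) + Fib(17) = 2584 + 1597 = 4181
Fib(20) = Fib(19) + Fib(18) = 4181 + 2584 = 6765
Fib(21) = Fib(20) + Fib(19) = 6765 + 4181 = 10946
Fib(22) = Fib(21) + Fib(20) = 10946 + 6765 = 17711
Fib(23) = Fib(22) + Fib(21) = 17711 + 10946 = 28657

28657
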